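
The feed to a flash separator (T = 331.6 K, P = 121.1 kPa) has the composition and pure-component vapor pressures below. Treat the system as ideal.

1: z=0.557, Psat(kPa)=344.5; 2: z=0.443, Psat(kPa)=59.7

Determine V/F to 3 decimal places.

Raoult's law: Kᵢ = Pᵢˢᵃᵗ/P = Pᵢˢᵃᵗ/121.1.
  K_1 = 344.5/121.1 = 2.84476, K_2 = 59.7/121.1 = 0.49298
Rachford–Rice: g(V/F) = Σ zᵢ(Kᵢ−1)/(1+V/F(Kᵢ−1)) = 0.
Feasibility: ΣzᵢKᵢ = 1.803, Σzᵢ/Kᵢ = 1.094 — both > 1, two phases present.
Binary case is linear: z₁(K₁−1)(1+V/F(K₂−1)) + z₂(K₂−1)(1+V/F(K₁−1)) = 0
⇒ V/F = [z₁(K₁−1)+z₂(K₂−1)] / [−(K₁−1)(K₂−1)] = 0.8029/0.9353 = 0.858

V/F = 0.858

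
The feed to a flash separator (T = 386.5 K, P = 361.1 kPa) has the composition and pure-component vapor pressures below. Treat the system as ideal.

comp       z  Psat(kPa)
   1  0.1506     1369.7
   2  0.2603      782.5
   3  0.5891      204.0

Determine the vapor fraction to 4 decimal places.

ψ = 0.5778

Raoult's law: Kᵢ = Pᵢˢᵃᵗ/P = Pᵢˢᵃᵗ/361.1.
  K_1 = 1369.7/361.1 = 3.793132, K_2 = 782.5/361.1 = 2.166990, K_3 = 204.0/361.1 = 0.564940
Rachford–Rice: g(ψ) = Σ zᵢ(Kᵢ−1)/(1+ψ(Kᵢ−1)) = 0.
g(0) = ΣzᵢKᵢ − 1 = 0.4681 and g(1) = 1 − Σzᵢ/Kᵢ = -0.2026, so a root lies in (0, 1).
Newton–Raphson from ψ = 0.5:
  ψ = 0.5000: g = 0.03981, g' = -0.5281 → ψ = 0.5754
  ψ = 0.5754: g = 0.00121, g' = -0.4981 → ψ = 0.5778
Converged at ψ = 0.5778.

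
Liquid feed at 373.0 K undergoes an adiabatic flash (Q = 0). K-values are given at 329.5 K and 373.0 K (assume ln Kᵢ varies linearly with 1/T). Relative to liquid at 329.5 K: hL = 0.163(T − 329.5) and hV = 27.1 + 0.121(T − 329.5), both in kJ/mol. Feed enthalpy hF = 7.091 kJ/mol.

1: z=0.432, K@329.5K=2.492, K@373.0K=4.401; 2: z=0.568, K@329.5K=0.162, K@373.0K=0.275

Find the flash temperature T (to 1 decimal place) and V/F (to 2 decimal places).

T = 337.9 K, V/F = 0.21

Adiabatic flash: solve Rachford–Rice at each trial T, then check hF = ψ·hV(T) + (1−ψ)·hL(T).
  T = 329.5 K: K = (2.492, 0.162), RR gives ψ = 0.135, H_out = 3.654 kJ/mol
  T = 373.0 K: K = (4.401, 0.275), RR gives ψ = 0.429, H_out = 17.929 kJ/mol
  T = 351.2 K: K = (3.368, 0.214), RR gives ψ = 0.310, H_out = 11.658 kJ/mol
  T = 340.4 K: K = (2.913, 0.187), RR gives ψ = 0.235, H_out = 8.030 kJ/mol
  T = 334.9 K: K = (2.696, 0.174), RR gives ψ = 0.188, H_out = 5.939 kJ/mol
  T = 337.6 K: K = (2.801, 0.181), RR gives ψ = 0.212, H_out = 6.991 kJ/mol
  T = 339.0 K: K = (2.857, 0.184), RR gives ψ = 0.224, H_out = 7.516 kJ/mol
Linear interpolation between T = 337.6 (H_out = 6.991) and T = 339.0 (H_out = 7.516) on hF = 7.091 gives T ≈ 337.9 K, at which ψ = 0.21.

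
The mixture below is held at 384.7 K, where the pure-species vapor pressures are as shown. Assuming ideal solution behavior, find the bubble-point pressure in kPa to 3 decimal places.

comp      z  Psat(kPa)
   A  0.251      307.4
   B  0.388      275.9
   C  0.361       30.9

At the bubble point ψ → 0, so ΣzᵢKᵢ = 1 with Kᵢ = Pᵢˢᵃᵗ/P ⇒ P = ΣzᵢPᵢˢᵃᵗ.
P = 0.251·307.4 + 0.388·275.9 + 0.361·30.9 = 195.362 kPa

Pbub = 195.362 kPa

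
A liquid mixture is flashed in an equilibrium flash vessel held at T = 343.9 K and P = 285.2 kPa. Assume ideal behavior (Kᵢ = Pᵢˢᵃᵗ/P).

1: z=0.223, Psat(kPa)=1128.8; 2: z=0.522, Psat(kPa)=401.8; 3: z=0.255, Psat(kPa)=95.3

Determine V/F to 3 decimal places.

V/F = 0.791

Raoult's law: Kᵢ = Pᵢˢᵃᵗ/P = Pᵢˢᵃᵗ/285.2.
  K_1 = 1128.8/285.2 = 3.95792, K_2 = 401.8/285.2 = 1.40884, K_3 = 95.3/285.2 = 0.33415
Material balance + equilibrium reduce to Σ zᵢ(Kᵢ−1)/(1+V/F(Kᵢ−1)) = 0.
g(0) = ΣzᵢKᵢ − 1 = 0.703 and g(1) = 1 − Σzᵢ/Kᵢ = -0.190, so a root lies in (0, 1).
Newton–Raphson from V/F = 0.5:
  V/F = 0.500: g = 0.1887, g' = -0.632 → V/F = 0.799
  V/F = 0.799: g = -0.0057, g' = -0.738 → V/F = 0.791
Converged at V/F = 0.791.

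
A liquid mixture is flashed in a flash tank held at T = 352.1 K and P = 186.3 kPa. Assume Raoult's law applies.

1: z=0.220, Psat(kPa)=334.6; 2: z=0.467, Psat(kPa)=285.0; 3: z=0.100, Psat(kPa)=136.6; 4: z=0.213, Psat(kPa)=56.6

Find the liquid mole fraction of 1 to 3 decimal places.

Raoult's law: Kᵢ = Pᵢˢᵃᵗ/P = Pᵢˢᵃᵗ/186.3.
  K_1 = 334.6/186.3 = 1.79603, K_2 = 285.0/186.3 = 1.52979, K_3 = 136.6/186.3 = 0.73323, K_4 = 56.6/186.3 = 0.30381
Iterate (Newton) starting at ψ = 0.5:
  ψ = 0.500: g = 0.0626, g' = -0.406 → ψ = 0.654
  ψ = 0.654: g = -0.0058, g' = -0.491 → ψ = 0.643
  ψ = 0.643: g = -0.0001, g' = -0.482 → ψ = 0.642
Converged at ψ = 0.642.
Compositions from xᵢ = zᵢ/(1+ψ(Kᵢ−1)), yᵢ = Kᵢxᵢ:
  1: x = 0.146, y = 0.261
  2: x = 0.348, y = 0.533
  3: x = 0.121, y = 0.088
  4: x = 0.385, y = 0.117

x_1 = 0.146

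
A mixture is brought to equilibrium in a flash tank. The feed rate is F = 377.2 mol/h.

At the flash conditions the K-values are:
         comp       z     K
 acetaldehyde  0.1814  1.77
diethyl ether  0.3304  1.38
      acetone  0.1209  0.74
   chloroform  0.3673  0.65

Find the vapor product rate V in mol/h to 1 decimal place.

Iterate (Newton) starting at V/F = 0.5:
  V/F = 0.5000: g = 0.01440, g' = -0.1667 → V/F = 0.5864
  V/F = 0.5864: g = 0.00006, g' = -0.1656 → V/F = 0.5868
Converged at V/F = 0.5868.
Then V = V/F·F = 0.5868·377.2 = 221.3 mol/h and L = F − V = 155.9 mol/h.

V = 221.3 mol/h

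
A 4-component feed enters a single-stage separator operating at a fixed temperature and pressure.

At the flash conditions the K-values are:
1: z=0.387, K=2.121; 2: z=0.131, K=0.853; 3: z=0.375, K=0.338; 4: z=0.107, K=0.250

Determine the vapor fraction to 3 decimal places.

ψ = 0.128

Rachford–Rice: g(ψ) = Σ zᵢ(Kᵢ−1)/(1+ψ(Kᵢ−1)) = 0.
Check two-phase: ΣzᵢKᵢ = 1.086 > 1 and Σzᵢ/Kᵢ = 1.874 > 1, so g(0) = 0.086 > 0 and g(1) = -0.874 < 0.
Iterate (Newton) starting at ψ = 0.68:
  ψ = 0.680: g = -0.3905, g' = -0.954 → ψ = 0.271
  ψ = 0.271: g = -0.0905, g' = -0.628 → ψ = 0.127
  ψ = 0.127: g = 0.0005, g' = -0.645 → ψ = 0.128
Converged at ψ = 0.128.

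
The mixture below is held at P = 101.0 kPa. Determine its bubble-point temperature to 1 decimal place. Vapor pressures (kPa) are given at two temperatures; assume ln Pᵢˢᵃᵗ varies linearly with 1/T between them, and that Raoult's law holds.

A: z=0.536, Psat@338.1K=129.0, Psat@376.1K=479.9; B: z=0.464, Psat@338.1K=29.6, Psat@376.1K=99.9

T = 343.4 K

Bubble-point temperature: ΣzᵢPᵢˢᵃᵗ(T) = P. Interpolate ln Pᵢˢᵃᵗ = aᵢ + bᵢ/T.
  T = 338.1 K: ΣzᵢPᵢˢᵃᵗ = 82.88 kPa
  T = 376.1 K: ΣzᵢPᵢˢᵃᵗ = 303.58 kPa
  T = 357.1 K: ΣzᵢPᵢˢᵃᵗ = 164.17 kPa
  T = 347.6 K: ΣzᵢPᵢˢᵃᵗ = 117.73 kPa
  T = 342.9 K: ΣzᵢPᵢˢᵃᵗ = 99.20 kPa
  T = 345.2 K: ΣzᵢPᵢˢᵃᵗ = 107.94 kPa
Interpolating between 342.9 K and 345.2 K gives T ≈ 343.4 K.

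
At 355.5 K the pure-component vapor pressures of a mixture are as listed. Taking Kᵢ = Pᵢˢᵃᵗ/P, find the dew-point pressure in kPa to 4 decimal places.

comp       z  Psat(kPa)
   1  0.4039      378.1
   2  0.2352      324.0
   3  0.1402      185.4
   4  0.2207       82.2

At the dew point ψ → 1, so Σzᵢ/Kᵢ = 1 with Kᵢ = Pᵢˢᵃᵗ/P ⇒ 1/P = Σzᵢ/Pᵢˢᵃᵗ.
1/P = 0.4039/378.1 + 0.2352/324.0 + 0.1402/185.4 + 0.2207/82.2 = 0.0052353 ⇒ P = 191.0118 kPa

Pdew = 191.0118 kPa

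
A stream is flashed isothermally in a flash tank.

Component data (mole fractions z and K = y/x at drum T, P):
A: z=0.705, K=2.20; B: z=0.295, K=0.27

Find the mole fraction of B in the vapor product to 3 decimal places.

y_B = 0.168

Material balance + equilibrium reduce to Σ zᵢ(Kᵢ−1)/(1+V/F(Kᵢ−1)) = 0.
g(0) = ΣzᵢKᵢ − 1 = 0.631 and g(1) = 1 − Σzᵢ/Kᵢ = -0.413, so a root lies in (0, 1).
Iterate (Newton) starting at V/F = 0.43:
  V/F = 0.430: g = 0.2442, g' = -0.776 → V/F = 0.745
  V/F = 0.745: g = -0.0252, g' = -1.038 → V/F = 0.721
  V/F = 0.721: g = -0.0006, g' = -0.992 → V/F = 0.720
Converged at V/F = 0.720.
Compositions from xᵢ = zᵢ/(1+V/F(Kᵢ−1)), yᵢ = Kᵢxᵢ:
  A: x = 0.378, y = 0.832
  B: x = 0.622, y = 0.168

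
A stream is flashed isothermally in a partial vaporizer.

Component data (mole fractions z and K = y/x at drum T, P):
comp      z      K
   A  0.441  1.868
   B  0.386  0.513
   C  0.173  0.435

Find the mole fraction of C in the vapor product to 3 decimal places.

Rachford–Rice: g(ψ) = Σ zᵢ(Kᵢ−1)/(1+ψ(Kᵢ−1)) = 0.
Feasibility: ΣzᵢKᵢ = 1.097, Σzᵢ/Kᵢ = 1.386 — both > 1, two phases present.
Iterate (Newton) starting at ψ = 0.5:
  ψ = 0.500: g = -0.1178, g' = -0.429 → ψ = 0.225
  ψ = 0.225: g = -0.0030, g' = -0.420 → ψ = 0.218
Converged at ψ = 0.218.
Compositions from xᵢ = zᵢ/(1+ψ(Kᵢ−1)), yᵢ = Kᵢxᵢ:
  A: x = 0.371, y = 0.693
  B: x = 0.432, y = 0.222
  C: x = 0.197, y = 0.086

y_C = 0.086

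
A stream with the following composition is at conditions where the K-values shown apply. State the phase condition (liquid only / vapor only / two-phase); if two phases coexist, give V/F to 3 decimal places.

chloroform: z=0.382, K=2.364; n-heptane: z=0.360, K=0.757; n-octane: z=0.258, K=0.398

two-phase, V/F = 0.475

ΣzᵢKᵢ = 1.278; Σzᵢ/Kᵢ = 1.285.
Both exceed 1, so a two-phase solution exists.
Rachford–Rice: g(ψ) = Σ zᵢ(Kᵢ−1)/(1+ψ(Kᵢ−1)) = 0.
Newton–Raphson from ψ = 0.42:
  ψ = 0.420: g = 0.0260, g' = -0.481 → ψ = 0.474
  ψ = 0.474: g = 0.0003, g' = -0.472 → ψ = 0.475
Converged at ψ = 0.475.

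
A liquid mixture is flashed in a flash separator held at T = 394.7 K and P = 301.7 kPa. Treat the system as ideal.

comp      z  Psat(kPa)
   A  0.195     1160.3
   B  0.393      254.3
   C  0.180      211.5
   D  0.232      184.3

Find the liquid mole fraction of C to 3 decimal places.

Raoult's law: Kᵢ = Pᵢˢᵃᵗ/P = Pᵢˢᵃᵗ/301.7.
  K_A = 1160.3/301.7 = 3.84587, K_B = 254.3/301.7 = 0.84289, K_C = 211.5/301.7 = 0.70103, K_D = 184.3/301.7 = 0.61087
Newton–Raphson from ψ = 0.5:
  ψ = 0.500: g = -0.0133, g' = -0.357 → ψ = 0.463
  ψ = 0.463: g = 0.0004, g' = -0.379 → ψ = 0.464
Converged at ψ = 0.464.
Compositions from xᵢ = zᵢ/(1+ψ(Kᵢ−1)), yᵢ = Kᵢxᵢ:
  A: x = 0.084, y = 0.323
  B: x = 0.424, y = 0.357
  C: x = 0.209, y = 0.146
  D: x = 0.283, y = 0.173

x_C = 0.209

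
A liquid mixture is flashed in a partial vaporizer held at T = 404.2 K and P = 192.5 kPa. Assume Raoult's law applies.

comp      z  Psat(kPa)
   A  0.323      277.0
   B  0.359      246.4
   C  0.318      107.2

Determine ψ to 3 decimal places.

ψ = 0.636

Raoult's law: Kᵢ = Pᵢˢᵃᵗ/P = Pᵢˢᵃᵗ/192.5.
  K_A = 277.0/192.5 = 1.43896, K_B = 246.4/192.5 = 1.28000, K_C = 107.2/192.5 = 0.55688
Rachford–Rice: g(ψ) = Σ zᵢ(Kᵢ−1)/(1+ψ(Kᵢ−1)) = 0.
Feasibility: ΣzᵢKᵢ = 1.101, Σzᵢ/Kᵢ = 1.076 — both > 1, two phases present.
Iterate (Newton) starting at ψ = 0.5:
  ψ = 0.500: g = 0.0234, g' = -0.167 → ψ = 0.641
  ψ = 0.641: g = -0.0009, g' = -0.180 → ψ = 0.636
Converged at ψ = 0.636.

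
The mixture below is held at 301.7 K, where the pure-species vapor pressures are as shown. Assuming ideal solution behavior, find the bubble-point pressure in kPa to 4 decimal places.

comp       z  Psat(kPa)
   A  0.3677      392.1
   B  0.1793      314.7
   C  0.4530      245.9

Pbub = 311.9936 kPa

At the bubble point ψ → 0, so ΣzᵢKᵢ = 1 with Kᵢ = Pᵢˢᵃᵗ/P ⇒ P = ΣzᵢPᵢˢᵃᵗ.
P = 0.3677·392.1 + 0.1793·314.7 + 0.4530·245.9 = 311.9936 kPa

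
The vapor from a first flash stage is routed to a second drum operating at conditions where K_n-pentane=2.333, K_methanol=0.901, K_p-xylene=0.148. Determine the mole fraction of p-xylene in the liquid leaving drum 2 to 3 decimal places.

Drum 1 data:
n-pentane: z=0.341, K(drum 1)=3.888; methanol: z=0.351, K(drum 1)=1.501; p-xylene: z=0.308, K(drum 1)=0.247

x_p-xylene (drum 2) = 0.334

Drum 1:
Material balance + equilibrium reduce to Σ zᵢ(Kᵢ−1)/(1+ψ₁(Kᵢ−1)) = 0.
g(0) = ΣzᵢKᵢ − 1 = 0.929 and g(1) = 1 − Σzᵢ/Kᵢ = -0.569, so a root lies in (0, 1).
Newton–Raphson from ψ₁ = 0.5:
  ψ₁ = 0.500: g = 0.1716, g' = -0.982 → ψ₁ = 0.675
  ψ₁ = 0.675: g = -0.0061, g' = -1.098 → ψ₁ = 0.669
Converged at ψ₁ = 0.669.
Drum-1 compositions:
  n-pentane: x = 0.116, y = 0.452
  methanol: x = 0.263, y = 0.395
  p-xylene: x = 0.621, y = 0.153
Drum-2 feed = drum-1 vapor: z₂ = (0.4521, 0.3946, 0.1534).
Drum 2:
Let ψ₂ = V/F and solve Σ zᵢ(Kᵢ−1)/(1+ψ₂(Kᵢ−1)) = 0.
Feasibility: ΣzᵢKᵢ = 1.433, Σzᵢ/Kᵢ = 1.668 — both > 1, two phases present.
Newton iteration, ψ₂⁰ = 0.36:
  ψ₂ = 0.360: g = 0.1782, g' = -0.603 → ψ₂ = 0.656
  ψ₂ = 0.656: g = -0.0163, g' = -0.805 → ψ₂ = 0.636
  ψ₂ = 0.636: g = -0.0004, g' = -0.769 → ψ₂ = 0.635
Converged at ψ₂ = 0.635.
  n-pentane: x = 0.245, y = 0.571
  methanol: x = 0.421, y = 0.379
  p-xylene: x = 0.334, y = 0.049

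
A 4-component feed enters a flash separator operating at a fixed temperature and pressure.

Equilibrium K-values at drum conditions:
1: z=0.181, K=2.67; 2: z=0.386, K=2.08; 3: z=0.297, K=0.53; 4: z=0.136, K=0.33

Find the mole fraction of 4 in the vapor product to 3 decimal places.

Rachford–Rice: g(ψ) = Σ zᵢ(Kᵢ−1)/(1+ψ(Kᵢ−1)) = 0.
Feasibility: ΣzᵢKᵢ = 1.488, Σzᵢ/Kᵢ = 1.226 — both > 1, two phases present.
Newton iteration, ψ⁰ = 0.5:
  ψ = 0.500: g = 0.1159, g' = -0.590 → ψ = 0.697
  ψ = 0.697: g = -0.0007, g' = -0.614 → ψ = 0.695
Converged at ψ = 0.695.
Compositions from xᵢ = zᵢ/(1+ψ(Kᵢ−1)), yᵢ = Kᵢxᵢ:
  1: x = 0.084, y = 0.224
  2: x = 0.220, y = 0.459
  3: x = 0.441, y = 0.234
  4: x = 0.255, y = 0.084

y_4 = 0.084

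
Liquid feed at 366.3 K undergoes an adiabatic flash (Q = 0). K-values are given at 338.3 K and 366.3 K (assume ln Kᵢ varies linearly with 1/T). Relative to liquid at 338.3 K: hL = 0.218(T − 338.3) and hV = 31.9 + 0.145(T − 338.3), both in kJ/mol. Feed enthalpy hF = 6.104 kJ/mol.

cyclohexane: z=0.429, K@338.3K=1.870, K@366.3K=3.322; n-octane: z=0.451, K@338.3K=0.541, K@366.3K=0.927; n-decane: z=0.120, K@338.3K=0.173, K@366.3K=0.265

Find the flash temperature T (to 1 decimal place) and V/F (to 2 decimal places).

T = 339.4 K, V/F = 0.18

Adiabatic flash: solve Rachford–Rice at each trial T, then check hF = ψ·hV(T) + (1−ψ)·hL(T).
  T = 338.3 K: K = (1.870, 0.541, 0.173), RR gives ψ = 0.138, H_out = 4.415 kJ/mol
  T = 366.3 K: K = (3.322, 0.927, 0.265), RR gives ψ = 0.931, H_out = 33.912 kJ/mol
  T = 352.3 K: K = (2.521, 0.716, 0.216), RR gives ψ = 0.615, H_out = 22.048 kJ/mol
  T = 345.3 K: K = (2.178, 0.624, 0.194), RR gives ψ = 0.402, H_out = 14.146 kJ/mol
  T = 341.8 K: K = (2.020, 0.581, 0.183), RR gives ψ = 0.279, H_out = 9.584 kJ/mol
  T = 340.1 K: K = (1.946, 0.562, 0.178), RR gives ψ = 0.213, H_out = 7.165 kJ/mol
Linear interpolation between T = 338.3 (H_out = 4.415) and T = 340.1 (H_out = 7.165) on hF = 6.104 gives T ≈ 339.4 K, at which ψ = 0.18.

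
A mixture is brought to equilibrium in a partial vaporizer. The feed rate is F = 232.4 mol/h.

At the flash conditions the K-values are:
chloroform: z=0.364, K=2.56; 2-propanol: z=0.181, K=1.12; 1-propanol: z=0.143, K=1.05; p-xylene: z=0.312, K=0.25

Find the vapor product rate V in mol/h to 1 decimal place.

Material balance + equilibrium reduce to Σ zᵢ(Kᵢ−1)/(1+β(Kᵢ−1)) = 0.
Check two-phase: ΣzᵢKᵢ = 1.363 > 1 and Σzᵢ/Kᵢ = 1.688 > 1, so g(0) = 0.363 > 0 and g(1) = -0.688 < 0.
Newton iteration, β⁰ = 0.67:
  β = 0.670: g = -0.1657, g' = -0.923 → β = 0.491
  β = 0.491: g = -0.0211, g' = -0.726 → β = 0.462
  β = 0.462: g = -0.0002, g' = -0.713 → β = 0.461
Converged at β = 0.461.
Then V = β·F = 0.4613·232.4 = 107.2 mol/h and L = F − V = 125.2 mol/h.

V = 107.2 mol/h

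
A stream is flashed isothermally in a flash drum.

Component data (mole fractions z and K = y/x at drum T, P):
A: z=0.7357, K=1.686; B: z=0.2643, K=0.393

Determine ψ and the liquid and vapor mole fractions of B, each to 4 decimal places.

ψ = 0.8267, x_B = 0.5305, y_B = 0.2085

Rachford–Rice: g(ψ) = Σ zᵢ(Kᵢ−1)/(1+ψ(Kᵢ−1)) = 0.
Feasibility: ΣzᵢKᵢ = 1.3443, Σzᵢ/Kᵢ = 1.1089 — both > 1, two phases present.
Binary case is linear: z₁(K₁−1)(1+ψ(K₂−1)) + z₂(K₂−1)(1+ψ(K₁−1)) = 0
⇒ ψ = [z₁(K₁−1)+z₂(K₂−1)] / [−(K₁−1)(K₂−1)] = 0.34426/0.41640 = 0.8267
Compositions from xᵢ = zᵢ/(1+ψ(Kᵢ−1)), yᵢ = Kᵢxᵢ:
  A: x = 0.4695, y = 0.7915
  B: x = 0.5305, y = 0.2085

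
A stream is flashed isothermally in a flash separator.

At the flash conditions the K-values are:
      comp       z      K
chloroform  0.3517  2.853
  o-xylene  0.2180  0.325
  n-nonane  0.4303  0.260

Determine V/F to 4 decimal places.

V/F = 0.1398

Material balance + equilibrium reduce to Σ zᵢ(Kᵢ−1)/(1+V/F(Kᵢ−1)) = 0.
Check two-phase: ΣzᵢKᵢ = 1.1861 > 1 and Σzᵢ/Kᵢ = 2.4490 > 1, so g(0) = 0.1861 > 0 and g(1) = -1.4490 < 0.
Iterate (Newton) starting at V/F = 0.5:
  V/F = 0.5000: g = -0.38926, g' = -1.1454 → V/F = 0.1601
  V/F = 0.1601: g = -0.02364, g' = -1.1463 → V/F = 0.1395
  V/F = 0.1395: g = 0.00030, g' = -1.1765 → V/F = 0.1398
Converged at V/F = 0.1398.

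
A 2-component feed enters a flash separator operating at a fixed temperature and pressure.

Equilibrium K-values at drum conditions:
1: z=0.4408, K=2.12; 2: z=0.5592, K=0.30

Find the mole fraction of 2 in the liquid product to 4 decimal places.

x_2 = 0.6154

Rachford–Rice: g(V/F) = Σ zᵢ(Kᵢ−1)/(1+V/F(Kᵢ−1)) = 0.
g(0) = ΣzᵢKᵢ − 1 = 0.1023 and g(1) = 1 − Σzᵢ/Kᵢ = -1.0719, so a root lies in (0, 1).
Newton–Raphson from V/F = 0.46:
  V/F = 0.4600: g = -0.25152, g' = -0.8369 → V/F = 0.1595
  V/F = 0.1595: g = -0.02175, g' = -0.7452 → V/F = 0.1303
  V/F = 0.1303: g = 0.00010, g' = -0.7528 → V/F = 0.1304
Converged at V/F = 0.1304.
Compositions from xᵢ = zᵢ/(1+V/F(Kᵢ−1)), yᵢ = Kᵢxᵢ:
  1: x = 0.3846, y = 0.8154
  2: x = 0.6154, y = 0.1846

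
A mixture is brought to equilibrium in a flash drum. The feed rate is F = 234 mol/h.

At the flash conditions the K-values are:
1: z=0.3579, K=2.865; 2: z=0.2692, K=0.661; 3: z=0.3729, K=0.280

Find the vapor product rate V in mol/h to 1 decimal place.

Material balance + equilibrium reduce to Σ zᵢ(Kᵢ−1)/(1+ψ(Kᵢ−1)) = 0.
g(0) = ΣzᵢKᵢ − 1 = 0.3077 and g(1) = 1 − Σzᵢ/Kᵢ = -0.8640, so a root lies in (0, 1).
Newton iteration, ψ⁰ = 0.59:
  ψ = 0.5900: g = -0.26305, g' = -0.9148 → ψ = 0.3025
  ψ = 0.3025: g = -0.01816, g' = -0.8632 → ψ = 0.2814
  ψ = 0.2814: g = 0.00014, g' = -0.8772 → ψ = 0.2816
Converged at ψ = 0.2816.
Then V = ψ·F = 0.2816·234 = 65.9 mol/h and L = F − V = 168.1 mol/h.

V = 65.9 mol/h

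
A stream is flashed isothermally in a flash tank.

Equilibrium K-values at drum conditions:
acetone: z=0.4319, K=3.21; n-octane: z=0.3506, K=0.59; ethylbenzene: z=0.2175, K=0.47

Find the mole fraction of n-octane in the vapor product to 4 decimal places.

y_n-octane = 0.2873

Let ψ = V/F and solve Σ zᵢ(Kᵢ−1)/(1+ψ(Kᵢ−1)) = 0.
Check two-phase: ΣzᵢKᵢ = 1.6955 > 1 and Σzᵢ/Kᵢ = 1.1916 > 1, so g(0) = 0.6955 > 0 and g(1) = -0.1916 < 0.
Newton iteration, ψ⁰ = 0.6:
  ψ = 0.6000: g = 0.05069, g' = -0.6249 → ψ = 0.6811
  ψ = 0.6811: g = 0.00116, g' = -0.5992 → ψ = 0.6830
Converged at ψ = 0.6831.
Compositions from xᵢ = zᵢ/(1+ψ(Kᵢ−1)), yᵢ = Kᵢxᵢ:
  acetone: x = 0.1721, y = 0.5525
  n-octane: x = 0.4870, y = 0.2873
  ethylbenzene: x = 0.3409, y = 0.1602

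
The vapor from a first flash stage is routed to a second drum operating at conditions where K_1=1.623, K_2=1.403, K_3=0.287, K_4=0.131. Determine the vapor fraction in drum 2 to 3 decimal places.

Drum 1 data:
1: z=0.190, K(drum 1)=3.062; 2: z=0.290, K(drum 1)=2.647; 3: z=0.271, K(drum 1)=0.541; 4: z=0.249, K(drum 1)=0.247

V/F (drum 2) = 0.340

Drum 1:
Let ψ₁ = V/F and solve Σ zᵢ(Kᵢ−1)/(1+ψ₁(Kᵢ−1)) = 0.
Feasibility: ΣzᵢKᵢ = 1.558, Σzᵢ/Kᵢ = 1.681 — both > 1, two phases present.
Iterate (Newton) starting at ψ₁ = 0.63:
  ψ₁ = 0.630: g = -0.1269, g' = -0.966 → ψ₁ = 0.499
  ψ₁ = 0.499: g = -0.0062, g' = -0.892 → ψ₁ = 0.492
Converged at ψ₁ = 0.492.
Drum-1 compositions:
  1: x = 0.094, y = 0.289
  2: x = 0.160, y = 0.424
  3: x = 0.350, y = 0.189
  4: x = 0.395, y = 0.098
Drum-2 feed = drum-1 vapor: z₂ = (0.2889, 0.4241, 0.1894, 0.0977).
Drum 2:
Let ψ₂ = V/F and solve Σ zᵢ(Kᵢ−1)/(1+ψ₂(Kᵢ−1)) = 0.
g(0) = ΣzᵢKᵢ − 1 = 0.131 and g(1) = 1 − Σzᵢ/Kᵢ = -0.886, so a root lies in (0, 1).
Newton iteration, ψ₂⁰ = 0.5:
  ψ₂ = 0.500: g = -0.0804, g' = -0.576 → ψ₂ = 0.360
  ψ₂ = 0.360: g = -0.0091, g' = -0.458 → ψ₂ = 0.341
  ψ₂ = 0.341: g = -0.0001, g' = -0.446 → ψ₂ = 0.340
Converged at ψ₂ = 0.340.
  1: x = 0.238, y = 0.387
  2: x = 0.373, y = 0.523
  3: x = 0.250, y = 0.072
  4: x = 0.139, y = 0.018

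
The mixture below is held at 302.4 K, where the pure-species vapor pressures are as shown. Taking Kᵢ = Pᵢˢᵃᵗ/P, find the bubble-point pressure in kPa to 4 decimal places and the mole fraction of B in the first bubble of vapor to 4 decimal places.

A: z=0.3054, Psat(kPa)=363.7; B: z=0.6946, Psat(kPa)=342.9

Pbub = 349.2523 kPa, y_B = 0.6820

At the bubble point ψ → 0, so ΣzᵢKᵢ = 1 with Kᵢ = Pᵢˢᵃᵗ/P ⇒ P = ΣzᵢPᵢˢᵃᵗ.
P = 0.3054·363.7 + 0.6946·342.9 = 349.2523 kPa
yᵢ = zᵢPᵢˢᵃᵗ/P ⇒ y_B = 0.6946·342.9/349.2523 = 0.6820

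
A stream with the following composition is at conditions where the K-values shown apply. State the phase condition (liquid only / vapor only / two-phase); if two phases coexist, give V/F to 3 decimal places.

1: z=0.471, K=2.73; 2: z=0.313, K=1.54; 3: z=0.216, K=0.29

two-phase, V/F = 0.907

ΣzᵢKᵢ = 1.830; Σzᵢ/Kᵢ = 1.121.
Both exceed 1, so a two-phase solution exists.
Rachford–Rice: g(ψ) = Σ zᵢ(Kᵢ−1)/(1+ψ(Kᵢ−1)) = 0.
Newton–Raphson from ψ = 0.69:
  ψ = 0.690: g = 0.1939, g' = -0.760 → ψ = 0.945
  ψ = 0.945: g = -0.0452, g' = -1.250 → ψ = 0.909
  ψ = 0.909: g = -0.0024, g' = -1.120 → ψ = 0.907
Converged at ψ = 0.907.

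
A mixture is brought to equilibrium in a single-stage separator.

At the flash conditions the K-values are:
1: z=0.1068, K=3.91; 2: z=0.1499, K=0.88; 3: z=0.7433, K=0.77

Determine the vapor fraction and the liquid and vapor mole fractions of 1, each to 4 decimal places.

ψ = 0.1971, x_1 = 0.0679, y_1 = 0.2654

Material balance + equilibrium reduce to Σ zᵢ(Kᵢ−1)/(1+ψ(Kᵢ−1)) = 0.
g(0) = ΣzᵢKᵢ − 1 = 0.1218 and g(1) = 1 − Σzᵢ/Kᵢ = -0.1630, so a root lies in (0, 1).
Newton iteration, ψ⁰ = 0.5:
  ψ = 0.5000: g = -0.08572, g' = -0.2027 → ψ = 0.0771
  ψ = 0.0771: g = 0.06161, g' = -0.6462 → ψ = 0.1725
  ψ = 0.1725: g = 0.01054, g' = -0.4458 → ψ = 0.1961
  ψ = 0.1961: g = 0.00041, g' = -0.4120 → ψ = 0.1971
Converged at ψ = 0.1971.
Compositions from xᵢ = zᵢ/(1+ψ(Kᵢ−1)), yᵢ = Kᵢxᵢ:
  1: x = 0.0679, y = 0.2654
  2: x = 0.1535, y = 0.1351
  3: x = 0.7786, y = 0.5995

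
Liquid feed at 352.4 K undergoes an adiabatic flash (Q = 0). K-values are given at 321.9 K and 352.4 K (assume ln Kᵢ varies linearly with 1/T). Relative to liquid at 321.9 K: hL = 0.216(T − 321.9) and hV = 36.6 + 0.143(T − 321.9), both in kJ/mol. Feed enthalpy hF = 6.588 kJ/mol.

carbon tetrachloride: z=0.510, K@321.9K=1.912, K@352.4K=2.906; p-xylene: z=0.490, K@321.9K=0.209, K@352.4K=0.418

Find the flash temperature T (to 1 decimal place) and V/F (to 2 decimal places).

T = 324.7 K, V/F = 0.16

Adiabatic flash: solve Rachford–Rice at each trial T, then check hF = ψ·hV(T) + (1−ψ)·hL(T).
  T = 321.9 K: K = (1.912, 0.209), RR gives ψ = 0.107, H_out = 3.934 kJ/mol
  T = 352.4 K: K = (2.906, 0.418), RR gives ψ = 0.619, H_out = 27.872 kJ/mol
  T = 337.1 K: K = (2.378, 0.300), RR gives ψ = 0.373, H_out = 16.517 kJ/mol
  T = 329.5 K: K = (2.138, 0.251), RR gives ψ = 0.251, H_out = 10.673 kJ/mol
  T = 325.7 K: K = (2.023, 0.229), RR gives ψ = 0.183, H_out = 7.464 kJ/mol
  T = 323.8 K: K = (1.967, 0.219), RR gives ψ = 0.146, H_out = 5.747 kJ/mol
Linear interpolation between T = 323.8 (H_out = 5.747) and T = 325.7 (H_out = 7.464) on hF = 6.588 gives T ≈ 324.7 K, at which ψ = 0.16.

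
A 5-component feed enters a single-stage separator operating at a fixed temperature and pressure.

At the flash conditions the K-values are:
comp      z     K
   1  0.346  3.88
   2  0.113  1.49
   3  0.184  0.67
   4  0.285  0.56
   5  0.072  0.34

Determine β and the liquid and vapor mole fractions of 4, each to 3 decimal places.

Rachford–Rice: g(β) = Σ zᵢ(Kᵢ−1)/(1+β(Kᵢ−1)) = 0.
Feasibility: ΣzᵢKᵢ = 1.818, Σzᵢ/Kᵢ = 1.160 — both > 1, two phases present.
Newton iteration, β⁰ = 0.5:
  β = 0.500: g = 0.1485, g' = -0.689 → β = 0.716
  β = 0.716: g = 0.0140, g' = -0.586 → β = 0.739
  β = 0.739: g = 0.0000, g' = -0.584 → β = 0.740
Converged at β = 0.740.
Compositions from xᵢ = zᵢ/(1+β(Kᵢ−1)), yᵢ = Kᵢxᵢ:
  1: x = 0.111, y = 0.429
  2: x = 0.083, y = 0.124
  3: x = 0.243, y = 0.163
  4: x = 0.422, y = 0.237
  5: x = 0.141, y = 0.048

β = 0.740, x_4 = 0.422, y_4 = 0.237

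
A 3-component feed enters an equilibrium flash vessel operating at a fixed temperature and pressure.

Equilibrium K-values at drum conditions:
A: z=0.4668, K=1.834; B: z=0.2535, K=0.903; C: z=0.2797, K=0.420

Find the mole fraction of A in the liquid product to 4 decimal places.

x_A = 0.3186

Material balance + equilibrium reduce to Σ zᵢ(Kᵢ−1)/(1+ψ(Kᵢ−1)) = 0.
Feasibility: ΣzᵢKᵢ = 1.2025, Σzᵢ/Kᵢ = 1.2012 — both > 1, two phases present.
Newton iteration, ψ⁰ = 0.5:
  ψ = 0.5000: g = 0.02041, g' = -0.3510 → ψ = 0.5582
  ψ = 0.5582: g = -0.00023, g' = -0.3596 → ψ = 0.5575
Converged at ψ = 0.5575.
Compositions from xᵢ = zᵢ/(1+ψ(Kᵢ−1)), yᵢ = Kᵢxᵢ:
  A: x = 0.3186, y = 0.5844
  B: x = 0.2680, y = 0.2420
  C: x = 0.4134, y = 0.1736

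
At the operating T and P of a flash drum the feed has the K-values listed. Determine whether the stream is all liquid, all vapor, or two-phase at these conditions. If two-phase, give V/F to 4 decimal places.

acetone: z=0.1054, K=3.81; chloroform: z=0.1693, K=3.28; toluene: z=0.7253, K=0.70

ΣzᵢKᵢ = 1.4646; Σzᵢ/Kᵢ = 1.1154.
Both exceed 1, so a two-phase solution exists.
Rachford–Rice: g(ψ) = Σ zᵢ(Kᵢ−1)/(1+ψ(Kᵢ−1)) = 0.
Iterate (Newton) starting at ψ = 0.47:
  ψ = 0.4700: g = 0.06065, g' = -0.4481 → ψ = 0.6054
  ψ = 0.6054: g = 0.00595, g' = -0.3669 → ψ = 0.6216
  ψ = 0.6216: g = 0.00006, g' = -0.3596 → ψ = 0.6217
Converged at ψ = 0.6217.

two-phase, V/F = 0.6217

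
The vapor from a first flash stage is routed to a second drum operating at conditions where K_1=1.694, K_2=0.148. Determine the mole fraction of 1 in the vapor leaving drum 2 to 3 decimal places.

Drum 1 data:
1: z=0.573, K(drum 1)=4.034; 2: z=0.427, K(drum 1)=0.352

Drum 1:
Let ψ₁ = V/F and solve Σ zᵢ(Kᵢ−1)/(1+ψ₁(Kᵢ−1)) = 0.
Check two-phase: ΣzᵢKᵢ = 2.462 > 1 and Σzᵢ/Kᵢ = 1.355 > 1, so g(0) = 1.462 > 0 and g(1) = -0.355 < 0.
Binary case is linear: z₁(K₁−1)(1+ψ₁(K₂−1)) + z₂(K₂−1)(1+ψ₁(K₁−1)) = 0
⇒ ψ₁ = [z₁(K₁−1)+z₂(K₂−1)] / [−(K₁−1)(K₂−1)] = 1.4618/1.9660 = 0.744
Drum-1 compositions:
  1: x = 0.176, y = 0.710
  2: x = 0.824, y = 0.290
Drum-2 feed = drum-1 vapor: z₂ = (0.7099, 0.2901).
Drum 2:
Binary case is linear: z₁(K₁−1)(1+ψ₂(K₂−1)) + z₂(K₂−1)(1+ψ₂(K₁−1)) = 0
⇒ ψ₂ = [z₁(K₁−1)+z₂(K₂−1)] / [−(K₁−1)(K₂−1)] = 0.2456/0.5913 = 0.415
  1: x = 0.551, y = 0.934
  2: x = 0.449, y = 0.066

y_1 (drum 2) = 0.934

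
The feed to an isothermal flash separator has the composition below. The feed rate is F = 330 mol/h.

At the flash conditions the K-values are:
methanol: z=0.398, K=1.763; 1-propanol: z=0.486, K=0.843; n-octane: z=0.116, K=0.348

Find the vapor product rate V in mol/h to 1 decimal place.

V = 197.8 mol/h

Material balance + equilibrium reduce to Σ zᵢ(Kᵢ−1)/(1+V/F(Kᵢ−1)) = 0.
Check two-phase: ΣzᵢKᵢ = 1.152 > 1 and Σzᵢ/Kᵢ = 1.136 > 1, so g(0) = 0.152 > 0 and g(1) = -0.136 < 0.
Newton–Raphson from V/F = 0.31:
  V/F = 0.310: g = 0.0706, g' = -0.242 → V/F = 0.601
  V/F = 0.601: g = -0.0005, g' = -0.257 → V/F = 0.599
Converged at V/F = 0.599.
Then V = V/F·F = 0.5994·330 = 197.8 mol/h and L = F − V = 132.2 mol/h.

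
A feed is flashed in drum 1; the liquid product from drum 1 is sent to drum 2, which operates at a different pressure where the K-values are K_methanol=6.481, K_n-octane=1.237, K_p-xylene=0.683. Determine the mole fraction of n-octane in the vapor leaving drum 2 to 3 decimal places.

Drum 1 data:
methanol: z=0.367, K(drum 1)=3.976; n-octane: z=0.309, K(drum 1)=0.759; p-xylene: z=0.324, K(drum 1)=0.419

y_n-octane (drum 2) = 0.382

Drum 1:
Newton–Raphson from ψ₁ = 0.47:
  ψ₁ = 0.470: g = 0.1124, g' = -0.795 → ψ₁ = 0.611
  ψ₁ = 0.611: g = 0.0081, g' = -0.697 → ψ₁ = 0.623
Converged at ψ₁ = 0.623.
Drum-1 compositions:
  methanol: x = 0.129, y = 0.511
  n-octane: x = 0.364, y = 0.276
  p-xylene: x = 0.508, y = 0.213
Drum-2 feed = drum-1 liquid: z₂ = (0.1286, 0.3636, 0.5078).
Drum 2:
Material balance + equilibrium reduce to Σ zᵢ(Kᵢ−1)/(1+ψ₂(Kᵢ−1)) = 0.
Feasibility: ΣzᵢKᵢ = 1.630, Σzᵢ/Kᵢ = 1.057 — both > 1, two phases present.
Newton iteration, ψ₂⁰ = 0.51:
  ψ₂ = 0.510: g = 0.0706, g' = -0.357 → ψ₂ = 0.708
  ψ₂ = 0.708: g = 0.0107, g' = -0.262 → ψ₂ = 0.749
  ψ₂ = 0.749: g = 0.0002, g' = -0.251 → ψ₂ = 0.750
Converged at ψ₂ = 0.750.
  methanol: x = 0.025, y = 0.163
  n-octane: x = 0.309, y = 0.382
  p-xylene: x = 0.666, y = 0.455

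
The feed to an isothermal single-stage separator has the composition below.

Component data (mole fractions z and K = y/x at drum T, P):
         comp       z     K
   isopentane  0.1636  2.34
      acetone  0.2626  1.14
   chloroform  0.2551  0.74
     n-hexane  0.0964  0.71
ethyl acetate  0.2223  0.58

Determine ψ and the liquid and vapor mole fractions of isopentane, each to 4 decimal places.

Material balance + equilibrium reduce to Σ zᵢ(Kᵢ−1)/(1+ψ(Kᵢ−1)) = 0.
Check two-phase: ΣzᵢKᵢ = 1.0683 > 1 and Σzᵢ/Kᵢ = 1.1640 > 1, so g(0) = 0.0683 > 0 and g(1) = -0.1640 < 0.
Iterate (Newton) starting at ψ = 0.5:
  ψ = 0.5000: g = -0.06149, g' = -0.2065 → ψ = 0.2023
  ψ = 0.2023: g = 0.00648, g' = -0.2619 → ψ = 0.2270
  ψ = 0.2270: g = 0.00010, g' = -0.2542 → ψ = 0.2274
Converged at ψ = 0.2274.
Compositions from xᵢ = zᵢ/(1+ψ(Kᵢ−1)), yᵢ = Kᵢxᵢ:
  isopentane: x = 0.1254, y = 0.2934
  acetone: x = 0.2545, y = 0.2901
  chloroform: x = 0.2711, y = 0.2006
  n-hexane: x = 0.1032, y = 0.0733
  ethyl acetate: x = 0.2458, y = 0.1425

ψ = 0.2274, x_isopentane = 0.1254, y_isopentane = 0.2934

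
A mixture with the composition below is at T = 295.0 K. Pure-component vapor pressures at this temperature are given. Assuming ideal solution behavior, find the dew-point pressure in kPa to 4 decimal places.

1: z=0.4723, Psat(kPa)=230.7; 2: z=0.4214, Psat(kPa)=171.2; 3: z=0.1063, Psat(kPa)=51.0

At the dew point ψ → 1, so Σzᵢ/Kᵢ = 1 with Kᵢ = Pᵢˢᵃᵗ/P ⇒ 1/P = Σzᵢ/Pᵢˢᵃᵗ.
1/P = 0.4723/230.7 + 0.4214/171.2 + 0.1063/51.0 = 0.0065930 ⇒ P = 151.6758 kPa

Pdew = 151.6758 kPa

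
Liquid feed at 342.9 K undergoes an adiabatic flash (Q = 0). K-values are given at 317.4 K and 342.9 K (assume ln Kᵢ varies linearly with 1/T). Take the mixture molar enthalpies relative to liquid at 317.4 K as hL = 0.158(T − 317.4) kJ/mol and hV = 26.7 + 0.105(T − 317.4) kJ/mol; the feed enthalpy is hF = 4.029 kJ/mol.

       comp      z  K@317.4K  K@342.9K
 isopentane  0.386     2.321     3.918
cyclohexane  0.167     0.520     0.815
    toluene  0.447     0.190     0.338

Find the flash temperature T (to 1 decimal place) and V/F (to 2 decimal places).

Adiabatic flash: solve Rachford–Rice at each trial T, then check hF = ψ·hV(T) + (1−ψ)·hL(T).
  T = 317.4 K: K = (2.321, 0.520, 0.190), RR gives ψ = 0.070, H_out = 1.868 kJ/mol
  T = 342.9 K: K = (3.918, 0.815, 0.338), RR gives ψ = 0.482, H_out = 16.235 kJ/mol
  T = 330.1 K: K = (3.043, 0.656, 0.256), RR gives ψ = 0.297, H_out = 9.735 kJ/mol
  T = 323.8 K: K = (2.668, 0.586, 0.221), RR gives ψ = 0.195, H_out = 6.157 kJ/mol
  T = 320.6 K: K = (2.490, 0.552, 0.205), RR gives ψ = 0.136, H_out = 4.122 kJ/mol
  T = 319.0 K: K = (2.404, 0.536, 0.198), RR gives ψ = 0.104, H_out = 3.027 kJ/mol
Linear interpolation between T = 319.0 (H_out = 3.027) and T = 320.6 (H_out = 4.122) on hF = 4.029 gives T ≈ 320.5 K, at which ψ = 0.13.

T = 320.5 K, V/F = 0.13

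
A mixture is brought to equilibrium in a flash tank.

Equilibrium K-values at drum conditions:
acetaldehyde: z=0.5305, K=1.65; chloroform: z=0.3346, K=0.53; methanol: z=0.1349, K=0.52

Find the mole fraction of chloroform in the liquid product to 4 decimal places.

x_chloroform = 0.4120

Rachford–Rice: g(V/F) = Σ zᵢ(Kᵢ−1)/(1+V/F(Kᵢ−1)) = 0.
Check two-phase: ΣzᵢKᵢ = 1.1228 > 1 and Σzᵢ/Kᵢ = 1.2123 > 1, so g(0) = 0.1228 > 0 and g(1) = -0.2123 < 0.
Newton iteration, V/F⁰ = 0.5:
  V/F = 0.5000: g = -0.03053, g' = -0.3078 → V/F = 0.4008
  V/F = 0.4008: g = -0.00039, g' = -0.3009 → V/F = 0.3995
Converged at V/F = 0.3995.
Compositions from xᵢ = zᵢ/(1+V/F(Kᵢ−1)), yᵢ = Kᵢxᵢ:
  acetaldehyde: x = 0.4211, y = 0.6949
  chloroform: x = 0.4120, y = 0.2183
  methanol: x = 0.1669, y = 0.0868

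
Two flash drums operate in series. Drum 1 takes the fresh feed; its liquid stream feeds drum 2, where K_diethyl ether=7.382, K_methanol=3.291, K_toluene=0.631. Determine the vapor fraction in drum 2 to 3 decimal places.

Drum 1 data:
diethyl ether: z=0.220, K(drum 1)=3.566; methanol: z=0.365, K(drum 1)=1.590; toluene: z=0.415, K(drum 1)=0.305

Drum 1:
Newton–Raphson from ψ₁ = 0.68:
  ψ₁ = 0.680: g = -0.1875, g' = -0.978 → ψ₁ = 0.488
  ψ₁ = 0.488: g = -0.0187, g' = -0.821 → ψ₁ = 0.465
Converged at ψ₁ = 0.465.
Drum-1 compositions:
  diethyl ether: x = 0.100, y = 0.358
  methanol: x = 0.286, y = 0.455
  toluene: x = 0.613, y = 0.187
Drum-2 feed = drum-1 liquid: z₂ = (0.1003, 0.2864, 0.6133).
Drum 2:
Material balance + equilibrium reduce to Σ zᵢ(Kᵢ−1)/(1+ψ₂(Kᵢ−1)) = 0.
g(0) = ΣzᵢKᵢ − 1 = 1.070 and g(1) = 1 − Σzᵢ/Kᵢ = -0.073, so a root lies in (0, 1).
Newton iteration, ψ₂⁰ = 0.5:
  ψ₂ = 0.500: g = 0.1810, g' = -0.685 → ψ₂ = 0.764
  ψ₂ = 0.764: g = 0.0321, g' = -0.479 → ψ₂ = 0.831
  ψ₂ = 0.831: g = 0.0009, g' = -0.455 → ψ₂ = 0.833
Converged at ψ₂ = 0.833.
  diethyl ether: x = 0.016, y = 0.117
  methanol: x = 0.098, y = 0.324
  toluene: x = 0.886, y = 0.559

V/F (drum 2) = 0.833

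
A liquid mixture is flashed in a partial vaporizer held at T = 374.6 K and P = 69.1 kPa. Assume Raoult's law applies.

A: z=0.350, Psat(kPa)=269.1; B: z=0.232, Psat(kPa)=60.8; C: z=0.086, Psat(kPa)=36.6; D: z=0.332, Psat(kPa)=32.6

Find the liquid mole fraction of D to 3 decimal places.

x_D = 0.503

Raoult's law: Kᵢ = Pᵢˢᵃᵗ/P = Pᵢˢᵃᵗ/69.1.
  K_A = 269.1/69.1 = 3.89436, K_B = 60.8/69.1 = 0.87988, K_C = 36.6/69.1 = 0.52967, K_D = 32.6/69.1 = 0.47178
Material balance + equilibrium reduce to Σ zᵢ(Kᵢ−1)/(1+V/F(Kᵢ−1)) = 0.
Check two-phase: ΣzᵢKᵢ = 1.769 > 1 and Σzᵢ/Kᵢ = 1.220 > 1, so g(0) = 0.769 > 0 and g(1) = -0.220 < 0.
Newton–Raphson from V/F = 0.5:
  V/F = 0.500: g = 0.0931, g' = -0.697 → V/F = 0.634
  V/F = 0.634: g = 0.0061, g' = -0.617 → V/F = 0.643
  V/F = 0.643: g = 0.0000, g' = -0.613 → V/F = 0.644
Converged at V/F = 0.644.
Compositions from xᵢ = zᵢ/(1+V/F(Kᵢ−1)), yᵢ = Kᵢxᵢ:
  A: x = 0.122, y = 0.476
  B: x = 0.251, y = 0.221
  C: x = 0.123, y = 0.065
  D: x = 0.503, y = 0.237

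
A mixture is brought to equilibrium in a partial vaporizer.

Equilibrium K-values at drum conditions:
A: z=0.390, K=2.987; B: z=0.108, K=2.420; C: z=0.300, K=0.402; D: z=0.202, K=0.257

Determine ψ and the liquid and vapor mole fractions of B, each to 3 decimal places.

Material balance + equilibrium reduce to Σ zᵢ(Kᵢ−1)/(1+ψ(Kᵢ−1)) = 0.
g(0) = ΣzᵢKᵢ − 1 = 0.599 and g(1) = 1 − Σzᵢ/Kᵢ = -0.707, so a root lies in (0, 1).
Newton–Raphson from ψ = 0.43:
  ψ = 0.430: g = 0.0511, g' = -0.967 → ψ = 0.483
Converged at ψ = 0.483.
Compositions from xᵢ = zᵢ/(1+ψ(Kᵢ−1)), yᵢ = Kᵢxᵢ:
  A: x = 0.199, y = 0.594
  B: x = 0.064, y = 0.155
  C: x = 0.422, y = 0.170
  D: x = 0.315, y = 0.081

ψ = 0.483, x_B = 0.064, y_B = 0.155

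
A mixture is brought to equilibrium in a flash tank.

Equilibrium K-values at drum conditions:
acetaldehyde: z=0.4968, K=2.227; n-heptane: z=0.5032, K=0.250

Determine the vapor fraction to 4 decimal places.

ψ = 0.2523

Let ψ = V/F and solve Σ zᵢ(Kᵢ−1)/(1+ψ(Kᵢ−1)) = 0.
g(0) = ΣzᵢKᵢ − 1 = 0.2322 and g(1) = 1 − Σzᵢ/Kᵢ = -1.2359, so a root lies in (0, 1).
Binary case is linear: z₁(K₁−1)(1+ψ(K₂−1)) + z₂(K₂−1)(1+ψ(K₁−1)) = 0
⇒ ψ = [z₁(K₁−1)+z₂(K₂−1)] / [−(K₁−1)(K₂−1)] = 0.23217/0.92025 = 0.2523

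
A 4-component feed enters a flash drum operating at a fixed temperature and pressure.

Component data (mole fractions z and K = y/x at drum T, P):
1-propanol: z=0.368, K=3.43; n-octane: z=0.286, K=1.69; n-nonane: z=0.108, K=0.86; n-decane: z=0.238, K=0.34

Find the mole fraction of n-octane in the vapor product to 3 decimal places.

y_n-octane = 0.298

Material balance + equilibrium reduce to Σ zᵢ(Kᵢ−1)/(1+V/F(Kᵢ−1)) = 0.
g(0) = ΣzᵢKᵢ − 1 = 0.919 and g(1) = 1 − Σzᵢ/Kᵢ = -0.102, so a root lies in (0, 1).
Newton iteration, V/F⁰ = 0.57:
  V/F = 0.570: g = 0.2483, g' = -0.721 → V/F = 0.914
  V/F = 0.914: g = -0.0150, g' = -0.923 → V/F = 0.898
Converged at V/F = 0.898.
Compositions from xᵢ = zᵢ/(1+V/F(Kᵢ−1)), yᵢ = Kᵢxᵢ:
  1-propanol: x = 0.116, y = 0.397
  n-octane: x = 0.177, y = 0.298
  n-nonane: x = 0.124, y = 0.106
  n-decane: x = 0.584, y = 0.199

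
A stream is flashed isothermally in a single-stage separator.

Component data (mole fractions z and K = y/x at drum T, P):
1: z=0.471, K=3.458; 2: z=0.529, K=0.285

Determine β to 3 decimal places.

β = 0.444

Material balance + equilibrium reduce to Σ zᵢ(Kᵢ−1)/(1+β(Kᵢ−1)) = 0.
g(0) = ΣzᵢKᵢ − 1 = 0.779 and g(1) = 1 − Σzᵢ/Kᵢ = -0.992, so a root lies in (0, 1).
Binary case is linear: z₁(K₁−1)(1+β(K₂−1)) + z₂(K₂−1)(1+β(K₁−1)) = 0
⇒ β = [z₁(K₁−1)+z₂(K₂−1)] / [−(K₁−1)(K₂−1)] = 0.7795/1.7575 = 0.444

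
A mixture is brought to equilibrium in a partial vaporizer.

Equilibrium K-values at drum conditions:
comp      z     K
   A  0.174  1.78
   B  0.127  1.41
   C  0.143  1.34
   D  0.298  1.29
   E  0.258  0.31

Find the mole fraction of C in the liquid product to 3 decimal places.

Material balance + equilibrium reduce to Σ zᵢ(Kᵢ−1)/(1+ψ(Kᵢ−1)) = 0.
Feasibility: ΣzᵢKᵢ = 1.145, Σzᵢ/Kᵢ = 1.358 — both > 1, two phases present.
Newton–Raphson from ψ = 0.5:
  ψ = 0.500: g = -0.0139, g' = -0.387 → ψ = 0.464
  ψ = 0.464: g = -0.0003, g' = -0.370 → ψ = 0.463
Converged at ψ = 0.463.
Compositions from xᵢ = zᵢ/(1+ψ(Kᵢ−1)), yᵢ = Kᵢxᵢ:
  A: x = 0.128, y = 0.228
  B: x = 0.107, y = 0.150
  C: x = 0.124, y = 0.166
  D: x = 0.263, y = 0.339
  E: x = 0.379, y = 0.118

x_C = 0.124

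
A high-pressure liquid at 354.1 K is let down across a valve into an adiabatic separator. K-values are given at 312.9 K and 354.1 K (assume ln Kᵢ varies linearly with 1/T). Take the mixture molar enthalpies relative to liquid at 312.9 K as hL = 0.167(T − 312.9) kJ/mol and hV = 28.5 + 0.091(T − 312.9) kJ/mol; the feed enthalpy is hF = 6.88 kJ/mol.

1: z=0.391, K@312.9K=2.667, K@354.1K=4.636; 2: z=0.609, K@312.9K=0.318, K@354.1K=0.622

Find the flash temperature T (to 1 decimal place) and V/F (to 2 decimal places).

T = 314.7 K, V/F = 0.23

Adiabatic flash: solve Rachford–Rice at each trial T, then check hF = ψ·hV(T) + (1−ψ)·hL(T).
  T = 312.9 K: K = (2.667, 0.318), RR gives ψ = 0.208, H_out = 5.928 kJ/mol
  T = 354.1 K: K = (4.636, 0.622), RR gives ψ = 0.867, H_out = 28.873 kJ/mol
  T = 333.5 K: K = (3.577, 0.454), RR gives ψ = 0.480, H_out = 16.365 kJ/mol
  T = 323.2 K: K = (3.103, 0.382), RR gives ψ = 0.343, H_out = 11.234 kJ/mol
  T = 318.0 K: K = (2.878, 0.349), RR gives ψ = 0.276, H_out = 8.616 kJ/mol
  T = 315.4 K: K = (2.769, 0.333), RR gives ψ = 0.242, H_out = 7.266 kJ/mol
  T = 314.1 K: K = (2.716, 0.325), RR gives ψ = 0.224, H_out = 6.576 kJ/mol
Linear interpolation between T = 314.1 (H_out = 6.576) and T = 315.4 (H_out = 7.266) on hF = 6.88 gives T ≈ 314.7 K, at which ψ = 0.23.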